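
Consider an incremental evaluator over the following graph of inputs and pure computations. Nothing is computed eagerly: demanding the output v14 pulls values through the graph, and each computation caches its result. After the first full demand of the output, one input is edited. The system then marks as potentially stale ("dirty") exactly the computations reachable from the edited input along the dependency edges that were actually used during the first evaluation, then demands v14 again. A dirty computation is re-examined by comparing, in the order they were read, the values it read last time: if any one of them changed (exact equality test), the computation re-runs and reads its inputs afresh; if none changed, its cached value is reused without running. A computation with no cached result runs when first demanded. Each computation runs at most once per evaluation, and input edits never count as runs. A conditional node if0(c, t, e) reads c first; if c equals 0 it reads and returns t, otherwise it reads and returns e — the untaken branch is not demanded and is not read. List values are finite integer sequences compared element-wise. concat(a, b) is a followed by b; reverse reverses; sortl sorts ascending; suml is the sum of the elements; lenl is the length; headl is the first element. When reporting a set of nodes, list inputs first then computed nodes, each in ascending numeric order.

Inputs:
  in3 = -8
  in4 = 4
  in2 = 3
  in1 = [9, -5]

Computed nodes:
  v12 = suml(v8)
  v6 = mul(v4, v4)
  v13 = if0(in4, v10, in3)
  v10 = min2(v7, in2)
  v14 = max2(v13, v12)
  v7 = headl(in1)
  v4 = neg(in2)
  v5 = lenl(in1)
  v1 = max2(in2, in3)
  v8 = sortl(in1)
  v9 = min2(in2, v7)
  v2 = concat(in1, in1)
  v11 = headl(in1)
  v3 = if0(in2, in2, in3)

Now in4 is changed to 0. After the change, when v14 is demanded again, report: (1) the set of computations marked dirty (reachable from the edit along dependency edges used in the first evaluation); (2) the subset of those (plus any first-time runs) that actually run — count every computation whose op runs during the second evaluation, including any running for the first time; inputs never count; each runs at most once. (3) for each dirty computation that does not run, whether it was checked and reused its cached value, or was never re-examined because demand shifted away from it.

Dirty set: v13, v14.
Run set: v7, v10, v13, v14 (4 run).
All dirty computations ended up running.
The important point: the flipped condition pulls in fresh nodes; v7, v10 run for the first time.

Initial pass — values computed on the first demand:
  v8 = sortl([9, -5]) = [-5, 9]
  v12 = suml([-5, 9]) = 4
  v13 = if0(in4=4 -> else branch in3) = -8
  v14 = max2(-8, 4) = 4

Second demand — change propagation:
  v7: newly demanded (no cache) — executes and yields 9.
  v10: newly demanded (no cache) — executes and yields 3.
  v13: re-runs because in4 4->0; new result 3.
  v14: re-runs because v13 -8->3; new result 4 (unchanged).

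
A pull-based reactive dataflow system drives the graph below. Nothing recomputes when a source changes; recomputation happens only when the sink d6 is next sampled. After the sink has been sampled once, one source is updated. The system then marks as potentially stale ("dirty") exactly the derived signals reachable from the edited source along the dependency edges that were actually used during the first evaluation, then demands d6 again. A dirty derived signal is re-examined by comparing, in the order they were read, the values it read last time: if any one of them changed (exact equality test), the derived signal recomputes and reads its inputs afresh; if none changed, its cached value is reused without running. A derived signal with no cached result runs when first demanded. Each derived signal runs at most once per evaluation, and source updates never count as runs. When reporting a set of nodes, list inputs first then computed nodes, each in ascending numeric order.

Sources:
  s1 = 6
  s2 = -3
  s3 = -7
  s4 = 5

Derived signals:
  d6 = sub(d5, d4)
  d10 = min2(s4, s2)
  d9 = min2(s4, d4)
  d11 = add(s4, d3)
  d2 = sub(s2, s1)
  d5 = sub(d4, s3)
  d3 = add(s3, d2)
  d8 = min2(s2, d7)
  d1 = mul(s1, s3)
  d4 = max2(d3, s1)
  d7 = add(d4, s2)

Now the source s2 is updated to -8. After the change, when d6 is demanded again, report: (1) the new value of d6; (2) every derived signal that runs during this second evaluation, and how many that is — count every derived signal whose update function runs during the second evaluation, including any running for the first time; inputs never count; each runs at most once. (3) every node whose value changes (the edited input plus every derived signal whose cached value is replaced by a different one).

First evaluation (everything demanded from the output):
  d2 = sub(-3, 6) = -9
  d3 = add(-7, -9) = -16
  d4 = max2(-16, 6) = 6
  d5 = sub(6, -7) = 13
  d6 = sub(13, 6) = 7

Propagation after the edit:
  d2: runs — s2 -3->-8; result -14.
  d3: runs — d2 -9->-14; result -21.
  d4: runs — d3 -16->-21; result 6 (same value as before).
  d5: checked — values it read are unchanged (d4 unchanged, s3 unchanged); reused cached 13 without running.
  d6: checked — values it read are unchanged (d5 unchanged, d4 unchanged); reused cached 7 without running.

Key observation: the change is absorbed at d4 — it re-runs but produces the same value, and the output's value is unchanged.

New value of d6: 7.
Derived signals that run: d2, d3, d4 — 3 in total.
Values that change: s2, d2, d3.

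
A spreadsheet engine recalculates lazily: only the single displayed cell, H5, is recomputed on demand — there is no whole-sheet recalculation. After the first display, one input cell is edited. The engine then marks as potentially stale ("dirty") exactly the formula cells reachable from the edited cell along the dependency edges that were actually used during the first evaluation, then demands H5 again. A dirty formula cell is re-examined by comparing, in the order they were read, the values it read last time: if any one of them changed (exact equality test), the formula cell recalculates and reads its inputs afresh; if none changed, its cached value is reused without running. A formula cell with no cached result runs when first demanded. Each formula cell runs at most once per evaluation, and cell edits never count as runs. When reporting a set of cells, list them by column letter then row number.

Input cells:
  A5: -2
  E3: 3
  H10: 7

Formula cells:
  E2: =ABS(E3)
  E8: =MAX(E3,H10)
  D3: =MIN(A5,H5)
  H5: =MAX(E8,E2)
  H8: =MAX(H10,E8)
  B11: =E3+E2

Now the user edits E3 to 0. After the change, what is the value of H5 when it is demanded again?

New value of H5: 7.

First evaluation (everything demanded from the output):
  E2 = ABS(3) = 3
  E8 = MAX(3, 7) = 7
  H5 = MAX(7, 3) = 7

Propagation after the edit:
  E2: runs — E3 3->0; result 0.
  E8: runs — E3 3->0; result 7 (same value as before).
  H5: runs — E2 3->0; result 7 (same value as before).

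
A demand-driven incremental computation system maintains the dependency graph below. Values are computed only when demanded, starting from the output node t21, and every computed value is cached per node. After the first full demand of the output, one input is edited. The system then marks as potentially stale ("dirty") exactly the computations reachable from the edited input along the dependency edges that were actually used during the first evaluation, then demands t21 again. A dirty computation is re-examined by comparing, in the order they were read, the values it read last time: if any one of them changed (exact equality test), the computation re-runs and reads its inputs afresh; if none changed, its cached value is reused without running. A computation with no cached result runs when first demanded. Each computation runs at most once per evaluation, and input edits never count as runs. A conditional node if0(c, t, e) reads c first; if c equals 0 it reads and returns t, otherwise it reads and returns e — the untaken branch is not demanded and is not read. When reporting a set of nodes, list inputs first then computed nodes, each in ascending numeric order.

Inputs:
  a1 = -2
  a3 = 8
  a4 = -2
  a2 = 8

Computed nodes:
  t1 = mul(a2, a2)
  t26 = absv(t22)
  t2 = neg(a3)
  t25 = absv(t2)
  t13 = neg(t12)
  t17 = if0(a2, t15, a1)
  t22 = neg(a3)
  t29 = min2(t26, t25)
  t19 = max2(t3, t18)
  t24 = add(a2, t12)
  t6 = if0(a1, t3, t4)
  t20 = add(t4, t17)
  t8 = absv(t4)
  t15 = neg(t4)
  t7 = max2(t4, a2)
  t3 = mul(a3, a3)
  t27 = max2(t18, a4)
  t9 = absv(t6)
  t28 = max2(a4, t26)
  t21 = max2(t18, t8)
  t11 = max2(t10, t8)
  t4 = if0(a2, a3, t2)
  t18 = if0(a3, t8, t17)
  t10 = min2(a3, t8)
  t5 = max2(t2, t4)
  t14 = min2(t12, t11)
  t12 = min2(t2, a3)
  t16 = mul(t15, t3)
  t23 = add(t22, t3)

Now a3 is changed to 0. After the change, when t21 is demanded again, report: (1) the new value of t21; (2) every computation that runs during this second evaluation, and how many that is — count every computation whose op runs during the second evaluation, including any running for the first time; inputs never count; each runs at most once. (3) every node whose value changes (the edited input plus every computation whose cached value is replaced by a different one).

New value of t21: 0.
Computations that run: t2, t4, t8, t18, t21 — 5 in total.
Values that change: a3, t2, t4, t8, t18, t21.

First evaluation (everything demanded from the output):
  t2 = neg(8) = -8
  t4 = if0(a2=8 -> else branch t2) = -8
  t8 = absv(-8) = 8
  t17 = if0(a2=8 -> else branch a1) = -2
  t18 = if0(a3=8 -> else branch t17) = -2
  t21 = max2(-2, 8) = 8

Propagation after the edit:
  t2: runs — a3 8->0; result 0.
  t4: runs — t2 -8->0; result 0.
  t8: runs — t4 -8->0; result 0.
  t18: runs — a3 8->0; result 0.
  t21: runs — t18 -2->0; t8 8->0; result 0.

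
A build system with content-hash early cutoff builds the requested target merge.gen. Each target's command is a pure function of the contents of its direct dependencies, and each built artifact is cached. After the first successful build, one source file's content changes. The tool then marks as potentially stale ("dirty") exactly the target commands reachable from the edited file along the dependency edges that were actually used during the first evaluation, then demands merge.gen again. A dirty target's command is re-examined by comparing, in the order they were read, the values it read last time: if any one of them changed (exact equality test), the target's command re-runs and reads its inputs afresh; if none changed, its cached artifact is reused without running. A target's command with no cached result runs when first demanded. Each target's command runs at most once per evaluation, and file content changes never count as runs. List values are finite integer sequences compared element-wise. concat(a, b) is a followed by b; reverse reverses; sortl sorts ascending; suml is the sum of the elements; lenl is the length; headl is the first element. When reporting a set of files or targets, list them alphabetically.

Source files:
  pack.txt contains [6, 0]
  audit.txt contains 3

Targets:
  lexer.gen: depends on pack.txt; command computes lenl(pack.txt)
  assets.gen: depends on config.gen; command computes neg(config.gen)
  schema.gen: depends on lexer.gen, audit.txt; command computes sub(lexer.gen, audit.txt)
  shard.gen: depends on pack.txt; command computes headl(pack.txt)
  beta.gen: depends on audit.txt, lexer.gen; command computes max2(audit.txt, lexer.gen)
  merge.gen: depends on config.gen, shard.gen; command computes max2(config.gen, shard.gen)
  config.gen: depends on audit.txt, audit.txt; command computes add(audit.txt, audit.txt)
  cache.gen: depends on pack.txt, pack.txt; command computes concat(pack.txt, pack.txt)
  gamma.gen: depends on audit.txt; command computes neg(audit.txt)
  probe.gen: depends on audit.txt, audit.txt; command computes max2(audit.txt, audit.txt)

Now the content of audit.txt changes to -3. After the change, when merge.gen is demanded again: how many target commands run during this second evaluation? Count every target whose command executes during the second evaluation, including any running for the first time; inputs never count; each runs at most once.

Target commands that run: config.gen, merge.gen — 2 in total.

First evaluation (everything demanded from the output):
  config.gen = add(3, 3) = 6
  shard.gen = headl([6, 0]) = 6
  merge.gen = max2(6, 6) = 6

Propagation after the edit:
  config.gen: runs — audit.txt 3->-3; audit.txt 3->-3; result -6.
  merge.gen: runs — config.gen 6->-6; result 6 (same value as before).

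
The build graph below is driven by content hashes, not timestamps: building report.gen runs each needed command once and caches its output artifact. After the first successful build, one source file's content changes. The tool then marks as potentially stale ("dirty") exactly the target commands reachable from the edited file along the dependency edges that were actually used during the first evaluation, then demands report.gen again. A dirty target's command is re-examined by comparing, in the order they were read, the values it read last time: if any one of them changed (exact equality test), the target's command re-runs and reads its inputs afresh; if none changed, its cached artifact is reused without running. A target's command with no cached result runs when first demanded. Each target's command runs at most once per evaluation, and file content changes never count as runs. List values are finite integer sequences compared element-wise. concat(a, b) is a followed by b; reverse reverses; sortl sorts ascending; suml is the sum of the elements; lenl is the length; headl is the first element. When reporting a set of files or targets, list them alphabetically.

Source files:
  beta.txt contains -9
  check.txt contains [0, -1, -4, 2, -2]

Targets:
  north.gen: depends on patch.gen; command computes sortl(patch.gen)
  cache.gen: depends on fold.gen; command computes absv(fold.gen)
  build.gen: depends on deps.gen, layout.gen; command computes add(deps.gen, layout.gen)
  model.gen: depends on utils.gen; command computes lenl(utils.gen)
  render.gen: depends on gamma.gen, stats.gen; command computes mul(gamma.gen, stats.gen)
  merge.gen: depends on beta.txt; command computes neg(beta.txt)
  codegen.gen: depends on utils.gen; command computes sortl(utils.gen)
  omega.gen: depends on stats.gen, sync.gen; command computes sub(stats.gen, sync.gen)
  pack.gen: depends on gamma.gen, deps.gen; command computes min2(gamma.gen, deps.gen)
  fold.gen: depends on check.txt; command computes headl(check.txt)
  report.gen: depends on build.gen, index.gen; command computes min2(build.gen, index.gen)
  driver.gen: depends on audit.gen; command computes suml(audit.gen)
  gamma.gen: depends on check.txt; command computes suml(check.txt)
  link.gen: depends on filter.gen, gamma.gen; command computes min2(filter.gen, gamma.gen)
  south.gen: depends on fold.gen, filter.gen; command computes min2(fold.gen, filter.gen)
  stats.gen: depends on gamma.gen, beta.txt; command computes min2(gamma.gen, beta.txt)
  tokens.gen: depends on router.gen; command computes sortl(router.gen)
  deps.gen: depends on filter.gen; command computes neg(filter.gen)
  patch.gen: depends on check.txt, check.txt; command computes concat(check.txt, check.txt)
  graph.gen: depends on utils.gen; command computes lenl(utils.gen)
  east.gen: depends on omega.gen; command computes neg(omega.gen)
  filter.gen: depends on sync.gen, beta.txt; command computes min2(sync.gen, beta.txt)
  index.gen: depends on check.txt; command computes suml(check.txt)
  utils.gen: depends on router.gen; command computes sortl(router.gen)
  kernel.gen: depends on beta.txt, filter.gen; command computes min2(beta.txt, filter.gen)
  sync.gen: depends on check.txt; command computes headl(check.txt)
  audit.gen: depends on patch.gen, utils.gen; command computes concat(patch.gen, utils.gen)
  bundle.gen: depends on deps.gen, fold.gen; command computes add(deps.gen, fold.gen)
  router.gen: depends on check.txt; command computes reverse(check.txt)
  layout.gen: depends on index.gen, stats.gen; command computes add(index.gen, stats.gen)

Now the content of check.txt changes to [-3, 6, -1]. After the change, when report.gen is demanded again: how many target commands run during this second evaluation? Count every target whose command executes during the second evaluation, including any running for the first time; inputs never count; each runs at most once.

Initial pass — values computed on the first demand:
  gamma.gen = suml([0, -1, -4, 2, -2]) = -5
  index.gen = suml([0, -1, -4, 2, -2]) = -5
  stats.gen = min2(-5, -9) = -9
  layout.gen = add(-5, -9) = -14
  sync.gen = headl([0, -1, -4, 2, -2]) = 0
  filter.gen = min2(0, -9) = -9
  deps.gen = neg(-9) = 9
  build.gen = add(9, -14) = -5
  report.gen = min2(-5, -5) = -5

Second demand — change propagation:
  gamma.gen: re-runs because check.txt [0, -1, -4, 2, -2]->[-3, 6, -1]; new result 2.
  index.gen: re-runs because check.txt [0, -1, -4, 2, -2]->[-3, 6, -1]; new result 2.
  stats.gen: re-runs because gamma.gen -5->2; new result -9 (unchanged).
  layout.gen: re-runs because index.gen -5->2; new result -7.
  sync.gen: re-runs because check.txt [0, -1, -4, 2, -2]->[-3, 6, -1]; new result -3.
  filter.gen: re-runs because sync.gen 0->-3; new result -9 (unchanged).
  deps.gen: re-examined; everything it read last time is the same (filter.gen unchanged) — cache 9 kept, no run.
  build.gen: re-runs because layout.gen -14->-7; new result 2.
  report.gen: re-runs because build.gen -5->2; index.gen -5->2; new result 2.

The important point: at deps.gen every value read last time is unchanged, so the dirty flag clears without a run.

Run set: build.gen, filter.gen, gamma.gen, index.gen, layout.gen, report.gen, stats.gen, sync.gen (8 run).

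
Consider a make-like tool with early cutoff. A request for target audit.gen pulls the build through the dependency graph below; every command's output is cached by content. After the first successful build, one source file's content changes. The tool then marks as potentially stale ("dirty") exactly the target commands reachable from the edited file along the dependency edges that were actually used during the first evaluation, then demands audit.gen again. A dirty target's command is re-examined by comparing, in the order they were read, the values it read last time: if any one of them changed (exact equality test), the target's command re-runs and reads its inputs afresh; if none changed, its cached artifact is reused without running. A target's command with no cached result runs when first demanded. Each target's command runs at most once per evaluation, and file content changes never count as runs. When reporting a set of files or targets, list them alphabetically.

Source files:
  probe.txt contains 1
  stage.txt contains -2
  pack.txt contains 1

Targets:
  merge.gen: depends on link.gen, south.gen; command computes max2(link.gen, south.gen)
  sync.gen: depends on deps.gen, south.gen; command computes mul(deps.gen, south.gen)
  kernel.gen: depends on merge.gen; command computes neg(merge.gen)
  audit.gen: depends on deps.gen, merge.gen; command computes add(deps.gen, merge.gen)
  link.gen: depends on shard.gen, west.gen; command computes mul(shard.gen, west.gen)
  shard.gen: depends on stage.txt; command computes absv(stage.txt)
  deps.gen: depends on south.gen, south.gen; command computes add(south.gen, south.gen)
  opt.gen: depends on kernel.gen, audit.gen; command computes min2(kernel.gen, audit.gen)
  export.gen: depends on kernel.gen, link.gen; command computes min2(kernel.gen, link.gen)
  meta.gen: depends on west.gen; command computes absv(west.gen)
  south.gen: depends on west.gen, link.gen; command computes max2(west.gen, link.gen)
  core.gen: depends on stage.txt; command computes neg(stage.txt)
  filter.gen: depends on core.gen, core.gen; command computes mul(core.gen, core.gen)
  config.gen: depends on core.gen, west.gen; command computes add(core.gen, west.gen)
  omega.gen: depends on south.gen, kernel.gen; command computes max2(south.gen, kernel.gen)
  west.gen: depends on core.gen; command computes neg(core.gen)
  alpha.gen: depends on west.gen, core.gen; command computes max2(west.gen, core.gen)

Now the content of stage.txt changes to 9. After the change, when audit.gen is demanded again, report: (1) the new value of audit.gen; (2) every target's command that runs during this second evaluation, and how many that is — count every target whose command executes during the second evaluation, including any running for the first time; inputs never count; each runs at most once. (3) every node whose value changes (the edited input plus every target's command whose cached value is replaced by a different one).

First demand of the output computes:
  core.gen = neg(-2) = 2
  shard.gen = absv(-2) = 2
  west.gen = neg(2) = -2
  link.gen = mul(2, -2) = -4
  south.gen = max2(-2, -4) = -2
  deps.gen = add(-2, -2) = -4
  merge.gen = max2(-4, -2) = -2
  audit.gen = add(-4, -2) = -6

After the edit, cleaning proceeds:
  core.gen: a read changed (stage.txt -2->9) — executes, giving -9.
  shard.gen: a read changed (stage.txt -2->9) — executes, giving 9.
  west.gen: a read changed (core.gen 2->-9) — executes, giving 9.
  link.gen: a read changed (shard.gen 2->9; west.gen -2->9) — executes, giving 81.
  south.gen: a read changed (west.gen -2->9; link.gen -4->81) — executes, giving 81.
  deps.gen: a read changed (south.gen -2->81; south.gen -2->81) — executes, giving 162.
  merge.gen: a read changed (link.gen -4->81; south.gen -2->81) — executes, giving 81.
  audit.gen: a read changed (deps.gen -4->162; merge.gen -2->81) — executes, giving 243.

Demanding audit.gen again yields 243.
8 target commands run: audit.gen, core.gen, deps.gen, link.gen, merge.gen, shard.gen, south.gen, west.gen.
The nodes whose values change: audit.gen, core.gen, deps.gen, link.gen, merge.gen, shard.gen, south.gen, stage.txt, west.gen.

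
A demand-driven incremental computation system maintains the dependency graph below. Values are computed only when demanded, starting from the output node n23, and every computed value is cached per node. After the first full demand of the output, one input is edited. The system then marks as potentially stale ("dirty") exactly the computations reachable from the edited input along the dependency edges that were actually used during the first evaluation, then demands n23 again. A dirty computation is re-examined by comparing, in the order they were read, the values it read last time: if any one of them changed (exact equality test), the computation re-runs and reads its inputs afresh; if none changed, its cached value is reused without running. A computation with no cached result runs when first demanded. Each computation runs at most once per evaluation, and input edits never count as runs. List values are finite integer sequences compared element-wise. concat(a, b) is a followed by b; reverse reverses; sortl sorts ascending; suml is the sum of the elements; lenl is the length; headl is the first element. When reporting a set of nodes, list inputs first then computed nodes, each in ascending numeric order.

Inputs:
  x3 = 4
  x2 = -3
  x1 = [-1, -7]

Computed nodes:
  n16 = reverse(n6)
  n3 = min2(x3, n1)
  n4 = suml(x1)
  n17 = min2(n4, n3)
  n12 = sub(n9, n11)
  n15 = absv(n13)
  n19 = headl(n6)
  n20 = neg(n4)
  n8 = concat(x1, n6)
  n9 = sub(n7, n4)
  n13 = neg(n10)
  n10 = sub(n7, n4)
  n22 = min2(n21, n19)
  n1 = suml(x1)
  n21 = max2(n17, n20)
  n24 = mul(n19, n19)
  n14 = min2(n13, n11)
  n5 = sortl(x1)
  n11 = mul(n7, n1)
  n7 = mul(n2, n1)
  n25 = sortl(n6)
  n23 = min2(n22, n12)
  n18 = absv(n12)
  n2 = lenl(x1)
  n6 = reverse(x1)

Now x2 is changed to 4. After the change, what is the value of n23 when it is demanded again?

New value of n23: -136.
Key observation: x2 is never demanded by the output, so the edit triggers no recomputation at all.

First evaluation (everything demanded from the output):
  n1 = suml([-1, -7]) = -8
  n2 = lenl([-1, -7]) = 2
  n3 = min2(4, -8) = -8
  n4 = suml([-1, -7]) = -8
  n6 = reverse([-1, -7]) = [-7, -1]
  n7 = mul(2, -8) = -16
  n9 = sub(-16, -8) = -8
  n11 = mul(-16, -8) = 128
  n12 = sub(-8, 128) = -136
  n17 = min2(-8, -8) = -8
  n19 = headl([-7, -1]) = -7
  n20 = neg(-8) = 8
  n21 = max2(-8, 8) = 8
  n22 = min2(8, -7) = -7
  n23 = min2(-7, -136) = -136

Propagation after the edit:
  x2 feeds no computation that the output demands — nothing is marked dirty and nothing runs.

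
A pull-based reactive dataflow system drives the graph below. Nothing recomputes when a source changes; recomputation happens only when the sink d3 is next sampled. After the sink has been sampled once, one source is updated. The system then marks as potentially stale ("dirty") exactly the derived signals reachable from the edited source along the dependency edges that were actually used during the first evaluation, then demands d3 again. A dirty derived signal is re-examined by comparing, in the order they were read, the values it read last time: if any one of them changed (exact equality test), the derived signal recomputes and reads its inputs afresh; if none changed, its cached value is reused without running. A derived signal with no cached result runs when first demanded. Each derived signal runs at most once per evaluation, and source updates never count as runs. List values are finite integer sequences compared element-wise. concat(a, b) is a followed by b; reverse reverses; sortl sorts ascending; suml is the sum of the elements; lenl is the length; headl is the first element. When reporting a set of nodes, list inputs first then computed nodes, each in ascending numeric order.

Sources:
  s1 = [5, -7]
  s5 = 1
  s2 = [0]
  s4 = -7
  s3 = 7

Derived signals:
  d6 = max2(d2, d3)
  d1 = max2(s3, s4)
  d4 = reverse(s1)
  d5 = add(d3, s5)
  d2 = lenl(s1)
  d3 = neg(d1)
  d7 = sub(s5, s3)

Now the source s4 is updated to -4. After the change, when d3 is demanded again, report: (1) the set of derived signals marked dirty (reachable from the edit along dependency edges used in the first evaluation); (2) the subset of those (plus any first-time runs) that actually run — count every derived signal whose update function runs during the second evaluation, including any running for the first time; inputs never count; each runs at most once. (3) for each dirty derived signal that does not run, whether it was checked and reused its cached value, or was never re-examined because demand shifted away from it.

Marked dirty: d1, d3.
Derived signals that run: d1 — 1 in total.
Checked but reused from cache: d3.
Key observation: the change is absorbed at d1 — it re-runs but produces the same value, and the output's value is unchanged.

First evaluation (everything demanded from the output):
  d1 = max2(7, -7) = 7
  d3 = neg(7) = -7

Propagation after the edit:
  d1: runs — s4 -7->-4; result 7 (same value as before).
  d3: checked — values it read are unchanged (d1 unchanged); reused cached -7 without running.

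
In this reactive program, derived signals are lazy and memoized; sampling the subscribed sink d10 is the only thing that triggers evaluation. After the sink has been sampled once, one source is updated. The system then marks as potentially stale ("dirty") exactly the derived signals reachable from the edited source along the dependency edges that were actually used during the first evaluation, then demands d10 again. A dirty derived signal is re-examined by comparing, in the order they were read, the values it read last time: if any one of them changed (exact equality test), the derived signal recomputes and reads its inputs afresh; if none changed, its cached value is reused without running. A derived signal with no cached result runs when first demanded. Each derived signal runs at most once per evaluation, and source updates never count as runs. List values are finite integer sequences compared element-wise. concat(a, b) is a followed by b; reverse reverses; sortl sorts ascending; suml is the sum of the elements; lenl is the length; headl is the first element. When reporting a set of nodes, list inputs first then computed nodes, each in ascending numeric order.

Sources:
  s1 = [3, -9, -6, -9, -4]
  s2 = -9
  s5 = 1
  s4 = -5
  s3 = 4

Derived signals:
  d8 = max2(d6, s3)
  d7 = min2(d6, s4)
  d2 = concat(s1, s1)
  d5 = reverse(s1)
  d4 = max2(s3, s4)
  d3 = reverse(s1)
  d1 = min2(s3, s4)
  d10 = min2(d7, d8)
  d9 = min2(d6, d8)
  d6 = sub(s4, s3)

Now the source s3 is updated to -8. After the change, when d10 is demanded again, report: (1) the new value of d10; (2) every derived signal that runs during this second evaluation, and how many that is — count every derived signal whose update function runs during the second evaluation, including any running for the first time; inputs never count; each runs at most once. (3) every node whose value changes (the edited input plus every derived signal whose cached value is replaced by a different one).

Demanding d10 again yields -5.
4 derived signals run: d6, d7, d8, d10.
The nodes whose values change: s3, d6, d7, d8, d10.

First demand of the output computes:
  d6 = sub(-5, 4) = -9
  d7 = min2(-9, -5) = -9
  d8 = max2(-9, 4) = 4
  d10 = min2(-9, 4) = -9

After the edit, cleaning proceeds:
  d6: a read changed (s3 4->-8) — executes, giving 3.
  d7: a read changed (d6 -9->3) — executes, giving -5.
  d8: a read changed (d6 -9->3; s3 4->-8) — executes, giving 3.
  d10: a read changed (d7 -9->-5; d8 4->3) — executes, giving -5.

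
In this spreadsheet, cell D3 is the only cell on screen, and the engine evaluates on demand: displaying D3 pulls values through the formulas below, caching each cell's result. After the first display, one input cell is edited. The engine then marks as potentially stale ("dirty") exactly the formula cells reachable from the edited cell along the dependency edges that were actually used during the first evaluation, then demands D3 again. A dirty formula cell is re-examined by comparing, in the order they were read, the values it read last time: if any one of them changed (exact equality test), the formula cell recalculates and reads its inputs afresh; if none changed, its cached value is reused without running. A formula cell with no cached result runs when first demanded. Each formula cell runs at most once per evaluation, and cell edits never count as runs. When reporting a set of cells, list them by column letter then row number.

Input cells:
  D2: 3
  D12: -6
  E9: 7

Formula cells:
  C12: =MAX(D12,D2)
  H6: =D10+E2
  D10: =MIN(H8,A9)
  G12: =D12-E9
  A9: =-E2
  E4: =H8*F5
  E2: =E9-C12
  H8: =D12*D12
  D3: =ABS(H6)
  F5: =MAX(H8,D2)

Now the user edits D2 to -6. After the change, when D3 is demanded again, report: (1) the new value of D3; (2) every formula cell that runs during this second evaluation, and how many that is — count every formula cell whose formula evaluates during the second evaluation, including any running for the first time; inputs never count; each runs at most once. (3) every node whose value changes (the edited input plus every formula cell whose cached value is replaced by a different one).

Initial pass — values computed on the first demand:
  C12 = MAX(-6, 3) = 3
  E2 = 7 - 3 = 4
  A9 = -(4) = -4
  H8 = -6 * -6 = 36
  D10 = MIN(36, -4) = -4
  H6 = -4 + 4 = 0
  D3 = ABS(0) = 0

Second demand — change propagation:
  C12: re-runs because D2 3->-6; new result -6.
  E2: re-runs because C12 3->-6; new result 13.
  A9: re-runs because E2 4->13; new result -13.
  D10: re-runs because A9 -4->-13; new result -13.
  H6: re-runs because D10 -4->-13; E2 4->13; new result 0 (unchanged).
  D3: re-examined; everything it read last time is the same (H6 unchanged) — cache 0 kept, no run.

The important point: H6 recomputes to an identical value, and the output ends up unchanged.

D3 now evaluates to 0.
Run set: A9, C12, D10, E2, H6 (5 run).
Changed values: A9, C12, D2, D10, E2.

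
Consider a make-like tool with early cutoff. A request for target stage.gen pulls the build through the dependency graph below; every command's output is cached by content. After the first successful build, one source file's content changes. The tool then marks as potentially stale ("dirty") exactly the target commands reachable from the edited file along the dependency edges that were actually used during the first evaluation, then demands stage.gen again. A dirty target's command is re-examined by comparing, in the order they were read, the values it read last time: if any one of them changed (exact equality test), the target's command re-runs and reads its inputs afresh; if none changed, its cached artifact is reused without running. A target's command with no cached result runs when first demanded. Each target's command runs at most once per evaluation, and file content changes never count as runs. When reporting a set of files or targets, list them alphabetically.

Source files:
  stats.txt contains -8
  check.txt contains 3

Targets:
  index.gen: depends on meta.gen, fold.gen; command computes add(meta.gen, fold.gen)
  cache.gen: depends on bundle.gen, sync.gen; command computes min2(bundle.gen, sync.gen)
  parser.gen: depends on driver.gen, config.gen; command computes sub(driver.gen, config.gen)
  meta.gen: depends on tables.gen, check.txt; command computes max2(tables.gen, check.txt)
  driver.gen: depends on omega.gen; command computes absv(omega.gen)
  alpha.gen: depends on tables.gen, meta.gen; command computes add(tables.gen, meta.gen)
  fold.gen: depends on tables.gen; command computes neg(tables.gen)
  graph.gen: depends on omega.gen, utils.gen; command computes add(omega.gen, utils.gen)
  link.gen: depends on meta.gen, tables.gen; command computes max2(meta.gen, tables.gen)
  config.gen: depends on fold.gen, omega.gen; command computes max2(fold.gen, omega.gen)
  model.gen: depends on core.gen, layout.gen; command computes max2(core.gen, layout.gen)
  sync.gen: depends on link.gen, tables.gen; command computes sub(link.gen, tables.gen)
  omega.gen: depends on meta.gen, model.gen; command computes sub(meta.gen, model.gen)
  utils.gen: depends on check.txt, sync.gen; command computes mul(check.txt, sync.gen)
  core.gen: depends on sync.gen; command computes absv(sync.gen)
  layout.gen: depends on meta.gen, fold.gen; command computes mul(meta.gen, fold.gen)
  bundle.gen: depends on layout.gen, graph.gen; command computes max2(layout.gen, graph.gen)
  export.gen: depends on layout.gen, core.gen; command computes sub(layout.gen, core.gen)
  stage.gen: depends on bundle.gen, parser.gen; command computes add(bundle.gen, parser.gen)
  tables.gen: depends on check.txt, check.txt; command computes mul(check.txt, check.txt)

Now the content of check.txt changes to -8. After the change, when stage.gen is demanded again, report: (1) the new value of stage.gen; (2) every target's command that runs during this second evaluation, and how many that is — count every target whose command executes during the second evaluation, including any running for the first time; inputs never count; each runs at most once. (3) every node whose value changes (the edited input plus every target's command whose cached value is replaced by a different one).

First demand of the output computes:
  tables.gen = mul(3, 3) = 9
  fold.gen = neg(9) = -9
  meta.gen = max2(9, 3) = 9
  layout.gen = mul(9, -9) = -81
  link.gen = max2(9, 9) = 9
  sync.gen = sub(9, 9) = 0
  core.gen = absv(0) = 0
  model.gen = max2(0, -81) = 0
  omega.gen = sub(9, 0) = 9
  config.gen = max2(-9, 9) = 9
  driver.gen = absv(9) = 9
  parser.gen = sub(9, 9) = 0
  utils.gen = mul(3, 0) = 0
  graph.gen = add(9, 0) = 9
  bundle.gen = max2(-81, 9) = 9
  stage.gen = add(9, 0) = 9

After the edit, cleaning proceeds:
  tables.gen: a read changed (check.txt 3->-8; check.txt 3->-8) — executes, giving 64.
  fold.gen: a read changed (tables.gen 9->64) — executes, giving -64.
  meta.gen: a read changed (tables.gen 9->64; check.txt 3->-8) — executes, giving 64.
  layout.gen: a read changed (meta.gen 9->64; fold.gen -9->-64) — executes, giving -4096.
  link.gen: a read changed (meta.gen 9->64; tables.gen 9->64) — executes, giving 64.
  sync.gen: a read changed (link.gen 9->64; tables.gen 9->64) — executes, giving 0 — identical to its old value.
  core.gen: dirty, but its reads are unchanged (sync.gen unchanged); cached 0 stands.
  model.gen: a read changed (layout.gen -81->-4096) — executes, giving 0 — identical to its old value.
  omega.gen: a read changed (meta.gen 9->64) — executes, giving 64.
  config.gen: a read changed (fold.gen -9->-64; omega.gen 9->64) — executes, giving 64.
  driver.gen: a read changed (omega.gen 9->64) — executes, giving 64.
  parser.gen: a read changed (driver.gen 9->64; config.gen 9->64) — executes, giving 0 — identical to its old value.
  utils.gen: a read changed (check.txt 3->-8) — executes, giving 0 — identical to its old value.
  graph.gen: a read changed (omega.gen 9->64) — executes, giving 64.
  bundle.gen: a read changed (layout.gen -81->-4096; graph.gen 9->64) — executes, giving 64.
  stage.gen: a read changed (bundle.gen 9->64) — executes, giving 64.

Note where the cutoff bites: core.gen is checked, finds nothing changed, and keeps its cache.

Demanding stage.gen again yields 64.
15 target commands run: bundle.gen, config.gen, driver.gen, fold.gen, graph.gen, layout.gen, link.gen, meta.gen, model.gen, omega.gen, parser.gen, stage.gen, sync.gen, tables.gen, utils.gen.
The nodes whose values change: bundle.gen, check.txt, config.gen, driver.gen, fold.gen, graph.gen, layout.gen, link.gen, meta.gen, omega.gen, stage.gen, tables.gen.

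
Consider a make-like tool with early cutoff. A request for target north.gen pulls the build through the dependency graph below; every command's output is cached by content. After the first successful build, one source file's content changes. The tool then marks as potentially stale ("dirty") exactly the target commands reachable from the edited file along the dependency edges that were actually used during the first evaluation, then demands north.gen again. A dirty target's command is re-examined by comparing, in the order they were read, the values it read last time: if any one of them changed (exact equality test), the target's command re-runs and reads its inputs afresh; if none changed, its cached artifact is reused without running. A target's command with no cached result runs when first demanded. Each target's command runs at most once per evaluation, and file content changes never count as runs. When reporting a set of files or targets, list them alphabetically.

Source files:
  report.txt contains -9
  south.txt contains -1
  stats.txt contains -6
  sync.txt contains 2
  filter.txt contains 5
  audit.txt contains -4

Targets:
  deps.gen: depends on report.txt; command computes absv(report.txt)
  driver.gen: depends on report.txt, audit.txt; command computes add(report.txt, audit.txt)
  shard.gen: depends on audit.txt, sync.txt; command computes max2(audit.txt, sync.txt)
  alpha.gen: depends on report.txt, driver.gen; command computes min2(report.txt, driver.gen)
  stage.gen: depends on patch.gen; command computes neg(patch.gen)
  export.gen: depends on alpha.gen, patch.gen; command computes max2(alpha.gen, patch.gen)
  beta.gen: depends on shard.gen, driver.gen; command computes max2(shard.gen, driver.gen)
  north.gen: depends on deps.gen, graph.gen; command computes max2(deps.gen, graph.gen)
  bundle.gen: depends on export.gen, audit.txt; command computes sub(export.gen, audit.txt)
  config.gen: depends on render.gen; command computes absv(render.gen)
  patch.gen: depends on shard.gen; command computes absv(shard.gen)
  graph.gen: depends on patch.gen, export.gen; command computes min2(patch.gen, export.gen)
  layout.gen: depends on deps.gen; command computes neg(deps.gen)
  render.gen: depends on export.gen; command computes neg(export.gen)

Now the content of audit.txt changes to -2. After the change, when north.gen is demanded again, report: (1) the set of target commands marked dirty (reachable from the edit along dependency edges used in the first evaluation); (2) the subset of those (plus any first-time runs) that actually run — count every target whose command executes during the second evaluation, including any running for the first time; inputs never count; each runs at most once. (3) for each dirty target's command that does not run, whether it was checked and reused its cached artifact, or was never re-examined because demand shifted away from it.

The edit dirties: alpha.gen, driver.gen, export.gen, graph.gen, north.gen, patch.gen, shard.gen.
4 target commands run: alpha.gen, driver.gen, export.gen, shard.gen.
Cache hits after checking: graph.gen, north.gen, patch.gen.
Note where the cutoff bites: patch.gen is checked, finds nothing changed, and keeps its cache.

First demand of the output computes:
  deps.gen = absv(-9) = 9
  driver.gen = add(-9, -4) = -13
  alpha.gen = min2(-9, -13) = -13
  shard.gen = max2(-4, 2) = 2
  patch.gen = absv(2) = 2
  export.gen = max2(-13, 2) = 2
  graph.gen = min2(2, 2) = 2
  north.gen = max2(9, 2) = 9

After the edit, cleaning proceeds:
  driver.gen: a read changed (audit.txt -4->-2) — executes, giving -11.
  alpha.gen: a read changed (driver.gen -13->-11) — executes, giving -11.
  shard.gen: a read changed (audit.txt -4->-2) — executes, giving 2 — identical to its old value.
  patch.gen: dirty, but its reads are unchanged (shard.gen unchanged); cached 2 stands.
  export.gen: a read changed (alpha.gen -13->-11) — executes, giving 2 — identical to its old value.
  graph.gen: dirty, but its reads are unchanged (patch.gen unchanged, export.gen unchanged); cached 2 stands.
  north.gen: dirty, but its reads are unchanged (deps.gen unchanged, graph.gen unchanged); cached 9 stands.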